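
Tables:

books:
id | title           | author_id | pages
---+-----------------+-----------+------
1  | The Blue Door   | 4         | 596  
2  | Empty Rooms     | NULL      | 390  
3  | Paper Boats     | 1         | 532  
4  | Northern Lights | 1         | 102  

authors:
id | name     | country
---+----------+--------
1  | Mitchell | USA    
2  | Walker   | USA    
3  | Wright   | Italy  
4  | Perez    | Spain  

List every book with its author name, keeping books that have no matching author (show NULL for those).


LEFT JOIN keeps every row from books (the left table); where author_id has no match in authors, the author columns become NULL. Walk through each book:
  - book 1 (The Blue Door): author_id=4 -> matches Perez
  - book 2 (Empty Rooms): author_id=NULL, no match -> kept with NULL
  - book 3 (Paper Boats): author_id=1 -> matches Mitchell
  - book 4 (Northern Lights): author_id=1 -> matches Mitchell
All 4 rows appear; 1 has NULL author.

SQL:
SELECT a.title, b.name AS author
FROM books a
LEFT JOIN authors b ON a.author_id = b.id

Result:
title           | author  
----------------+---------
The Blue Door   | Perez   
Empty Rooms     | NULL    
Paper Boats     | Mitchell
Northern Lights | Mitchell


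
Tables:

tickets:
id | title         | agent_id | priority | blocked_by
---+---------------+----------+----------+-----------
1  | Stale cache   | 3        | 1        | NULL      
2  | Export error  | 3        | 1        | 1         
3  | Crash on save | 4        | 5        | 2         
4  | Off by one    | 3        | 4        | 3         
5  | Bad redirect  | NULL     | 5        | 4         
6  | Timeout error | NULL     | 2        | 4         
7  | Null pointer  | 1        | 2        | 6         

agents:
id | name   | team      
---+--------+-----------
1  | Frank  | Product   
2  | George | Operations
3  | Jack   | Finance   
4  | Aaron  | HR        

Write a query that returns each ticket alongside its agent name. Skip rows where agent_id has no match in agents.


INNER JOIN keeps only tickets rows whose agent_id matches an id in agents. Walk through each ticket:
  - ticket 1 (Stale cache): agent_id=3 -> matches Jack
  - ticket 2 (Export error): agent_id=3 -> matches Jack
  - ticket 3 (Crash on save): agent_id=4 -> matches Aaron
  - ticket 4 (Off by one): agent_id=3 -> matches Jack
  - ticket 5 (Bad redirect): agent_id=NULL, no match -> dropped
  - ticket 6 (Timeout error): agent_id=NULL, no match -> dropped
  - ticket 7 (Null pointer): agent_id=1 -> matches Frank
So 2 of 7 rows are dropped.

SQL:
SELECT a.title, b.name AS agent
FROM tickets a
INNER JOIN agents b ON a.agent_id = b.id

Result:
title         | agent
--------------+------
Stale cache   | Jack 
Export error  | Jack 
Crash on save | Aaron
Off by one    | Jack 
Null pointer  | Frank


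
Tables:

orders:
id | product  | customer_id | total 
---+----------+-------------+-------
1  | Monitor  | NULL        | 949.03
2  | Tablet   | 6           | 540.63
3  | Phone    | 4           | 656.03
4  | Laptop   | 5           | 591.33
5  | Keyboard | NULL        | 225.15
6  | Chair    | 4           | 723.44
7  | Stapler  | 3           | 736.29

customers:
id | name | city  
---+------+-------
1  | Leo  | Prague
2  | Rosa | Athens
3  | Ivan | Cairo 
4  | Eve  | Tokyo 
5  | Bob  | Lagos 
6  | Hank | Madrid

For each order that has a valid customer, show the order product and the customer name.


INNER JOIN keeps only orders rows whose customer_id matches an id in customers. Walk through each order:
  - order 1 (Monitor): customer_id=NULL, no match -> dropped
  - order 2 (Tablet): customer_id=6 -> matches Hank
  - order 3 (Phone): customer_id=4 -> matches Eve
  - order 4 (Laptop): customer_id=5 -> matches Bob
  - order 5 (Keyboard): customer_id=NULL, no match -> dropped
  - order 6 (Chair): customer_id=4 -> matches Eve
  - order 7 (Stapler): customer_id=3 -> matches Ivan
So 2 of 7 rows are dropped.

SQL:
SELECT a.product, b.name AS customer
FROM orders a
INNER JOIN customers b ON a.customer_id = b.id

Result:
product | customer
--------+---------
Tablet  | Hank    
Phone   | Eve     
Laptop  | Bob     
Chair   | Eve     
Stapler | Ivan    


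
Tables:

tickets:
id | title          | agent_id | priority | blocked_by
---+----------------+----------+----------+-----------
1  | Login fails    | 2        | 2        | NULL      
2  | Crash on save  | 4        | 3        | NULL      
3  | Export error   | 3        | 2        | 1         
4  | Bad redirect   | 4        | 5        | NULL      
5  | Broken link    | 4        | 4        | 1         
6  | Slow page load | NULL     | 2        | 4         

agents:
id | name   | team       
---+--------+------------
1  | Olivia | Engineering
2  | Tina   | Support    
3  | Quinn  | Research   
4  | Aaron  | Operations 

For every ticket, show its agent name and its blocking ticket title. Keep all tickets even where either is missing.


Two LEFT JOINs from the same base table tickets: one to agents via agent_id, one to tickets itself via blocked_by. Both are LEFT so every ticket is preserved.
Match against agents:
  - ticket 1 (Login fails): agent_id=2 -> matches Tina
  - ticket 2 (Crash on save): agent_id=4 -> matches Aaron
  - ticket 3 (Export error): agent_id=3 -> matches Quinn
  - ticket 4 (Bad redirect): agent_id=4 -> matches Aaron
  - ticket 5 (Broken link): agent_id=4 -> matches Aaron
  - ticket 6 (Slow page load): agent_id=NULL, no match -> kept with NULL
Match against tickets (self):
  - ticket 1 (Login fails): blocked_by=NULL -> NULL
  - ticket 2 (Crash on save): blocked_by=NULL -> NULL
  - ticket 3 (Export error): blocked_by=1 -> Login fails
  - ticket 4 (Bad redirect): blocked_by=NULL -> NULL
  - ticket 5 (Broken link): blocked_by=1 -> Login fails
  - ticket 6 (Slow page load): blocked_by=4 -> Bad redirect

SQL:
SELECT a.title, b.name AS agent, c.title AS blocked_by
FROM tickets a
LEFT JOIN agents b ON a.agent_id = b.id
LEFT JOIN tickets c ON a.blocked_by = c.id

Result:
title          | agent | blocked_by  
---------------+-------+-------------
Login fails    | Tina  | NULL        
Crash on save  | Aaron | NULL        
Export error   | Quinn | Login fails 
Bad redirect   | Aaron | NULL        
Broken link    | Aaron | Login fails 
Slow page load | NULL  | Bad redirect


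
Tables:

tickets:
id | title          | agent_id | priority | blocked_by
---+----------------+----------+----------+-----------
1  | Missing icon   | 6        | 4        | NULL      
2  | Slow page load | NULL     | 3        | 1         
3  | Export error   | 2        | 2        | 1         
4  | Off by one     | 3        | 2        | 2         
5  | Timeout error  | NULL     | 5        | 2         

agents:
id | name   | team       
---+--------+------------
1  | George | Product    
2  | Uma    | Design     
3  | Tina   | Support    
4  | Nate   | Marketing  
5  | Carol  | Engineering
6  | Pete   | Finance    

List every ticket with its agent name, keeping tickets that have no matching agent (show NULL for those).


LEFT JOIN keeps every row from tickets (the left table); where agent_id has no match in agents, the agent columns become NULL. Walk through each ticket:
  - ticket 1 (Missing icon): agent_id=6 -> matches Pete
  - ticket 2 (Slow page load): agent_id=NULL, no match -> kept with NULL
  - ticket 3 (Export error): agent_id=2 -> matches Uma
  - ticket 4 (Off by one): agent_id=3 -> matches Tina
  - ticket 5 (Timeout error): agent_id=NULL, no match -> kept with NULL
All 5 rows appear; 2 have NULL agent.

SQL:
SELECT a.title, b.name AS agent
FROM tickets a
LEFT JOIN agents b ON a.agent_id = b.id

Result:
title          | agent
---------------+------
Missing icon   | Pete 
Slow page load | NULL 
Export error   | Uma  
Off by one     | Tina 
Timeout error  | NULL 


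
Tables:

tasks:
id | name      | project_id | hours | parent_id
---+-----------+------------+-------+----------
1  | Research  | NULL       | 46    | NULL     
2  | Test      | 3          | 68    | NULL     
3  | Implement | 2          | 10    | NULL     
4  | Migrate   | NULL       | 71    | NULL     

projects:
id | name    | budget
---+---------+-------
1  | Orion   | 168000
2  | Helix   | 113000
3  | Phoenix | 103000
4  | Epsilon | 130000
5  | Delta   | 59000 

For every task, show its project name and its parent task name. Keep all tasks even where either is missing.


Two LEFT JOINs from the same base table tasks: one to projects via project_id, one to tasks itself via parent_id. Both are LEFT so every task is preserved.
Match against projects:
  - task 1 (Research): project_id=NULL, no match -> kept with NULL
  - task 2 (Test): project_id=3 -> matches Phoenix
  - task 3 (Implement): project_id=2 -> matches Helix
  - task 4 (Migrate): project_id=NULL, no match -> kept with NULL
Match against tasks (self):
  - task 1 (Research): parent_id=NULL -> NULL
  - task 2 (Test): parent_id=NULL -> NULL
  - task 3 (Implement): parent_id=NULL -> NULL
  - task 4 (Migrate): parent_id=NULL -> NULL

SQL:
SELECT a.name, b.name AS project, c.name AS parent
FROM tasks a
LEFT JOIN projects b ON a.project_id = b.id
LEFT JOIN tasks c ON a.parent_id = c.id

Result:
name      | project | parent
----------+---------+-------
Research  | NULL    | NULL  
Test      | Phoenix | NULL  
Implement | Helix   | NULL  
Migrate   | NULL    | NULL  


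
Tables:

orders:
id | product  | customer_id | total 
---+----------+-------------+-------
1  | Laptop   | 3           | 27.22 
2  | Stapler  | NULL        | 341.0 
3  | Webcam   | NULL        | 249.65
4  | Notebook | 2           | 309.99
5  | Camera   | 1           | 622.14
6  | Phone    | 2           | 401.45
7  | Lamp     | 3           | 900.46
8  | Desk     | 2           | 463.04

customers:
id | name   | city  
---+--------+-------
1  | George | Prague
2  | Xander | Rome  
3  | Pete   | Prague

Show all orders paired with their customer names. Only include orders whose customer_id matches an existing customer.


INNER JOIN keeps only orders rows whose customer_id matches an id in customers. Walk through each order:
  - order 1 (Laptop): customer_id=3 -> matches Pete
  - order 2 (Stapler): customer_id=NULL, no match -> dropped
  - order 3 (Webcam): customer_id=NULL, no match -> dropped
  - order 4 (Notebook): customer_id=2 -> matches Xander
  - order 5 (Camera): customer_id=1 -> matches George
  - order 6 (Phone): customer_id=2 -> matches Xander
  - order 7 (Lamp): customer_id=3 -> matches Pete
  - order 8 (Desk): customer_id=2 -> matches Xander
So 2 of 8 rows are dropped.

SQL:
SELECT a.product, b.name AS customer
FROM orders a
INNER JOIN customers b ON a.customer_id = b.id

Result:
product  | customer
---------+---------
Laptop   | Pete    
Notebook | Xander  
Camera   | George  
Phone    | Xander  
Lamp     | Pete    
Desk     | Xander  


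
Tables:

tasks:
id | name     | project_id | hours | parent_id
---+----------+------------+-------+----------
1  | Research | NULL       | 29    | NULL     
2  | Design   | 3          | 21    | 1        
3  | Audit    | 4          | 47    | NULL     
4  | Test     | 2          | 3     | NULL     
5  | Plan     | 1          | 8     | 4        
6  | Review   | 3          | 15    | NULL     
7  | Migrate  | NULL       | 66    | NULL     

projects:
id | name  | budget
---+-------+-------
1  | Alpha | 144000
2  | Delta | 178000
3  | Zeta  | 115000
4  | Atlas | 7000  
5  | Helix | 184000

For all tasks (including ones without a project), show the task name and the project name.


LEFT JOIN keeps every row from tasks (the left table); where project_id has no match in projects, the project columns become NULL. Walk through each task:
  - task 1 (Research): project_id=NULL, no match -> kept with NULL
  - task 2 (Design): project_id=3 -> matches Zeta
  - task 3 (Audit): project_id=4 -> matches Atlas
  - task 4 (Test): project_id=2 -> matches Delta
  - task 5 (Plan): project_id=1 -> matches Alpha
  - task 6 (Review): project_id=3 -> matches Zeta
  - task 7 (Migrate): project_id=NULL, no match -> kept with NULL
All 7 rows appear; 2 have NULL project.

SQL:
SELECT a.name, b.name AS project
FROM tasks a
LEFT JOIN projects b ON a.project_id = b.id

Result:
name     | project
---------+--------
Research | NULL   
Design   | Zeta   
Audit    | Atlas  
Test     | Delta  
Plan     | Alpha  
Review   | Zeta   
Migrate  | NULL   


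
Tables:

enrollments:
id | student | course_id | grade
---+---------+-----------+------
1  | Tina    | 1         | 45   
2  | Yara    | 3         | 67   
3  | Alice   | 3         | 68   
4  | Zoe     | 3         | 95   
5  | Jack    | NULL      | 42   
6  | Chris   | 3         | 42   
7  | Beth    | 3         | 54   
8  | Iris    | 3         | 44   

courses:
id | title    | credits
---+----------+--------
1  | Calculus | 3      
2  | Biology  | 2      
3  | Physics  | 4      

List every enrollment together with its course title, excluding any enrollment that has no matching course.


INNER JOIN keeps only enrollments rows whose course_id matches an id in courses. Walk through each enrollment:
  - enrollment 1 (Tina): course_id=1 -> matches Calculus
  - enrollment 2 (Yara): course_id=3 -> matches Physics
  - enrollment 3 (Alice): course_id=3 -> matches Physics
  - enrollment 4 (Zoe): course_id=3 -> matches Physics
  - enrollment 5 (Jack): course_id=NULL, no match -> dropped
  - enrollment 6 (Chris): course_id=3 -> matches Physics
  - enrollment 7 (Beth): course_id=3 -> matches Physics
  - enrollment 8 (Iris): course_id=3 -> matches Physics
So 1 of 8 rows is dropped.

SQL:
SELECT a.student, b.title AS course
FROM enrollments a
INNER JOIN courses b ON a.course_id = b.id

Result:
student | course  
--------+---------
Tina    | Calculus
Yara    | Physics 
Alice   | Physics 
Zoe     | Physics 
Chris   | Physics 
Beth    | Physics 
Iris    | Physics 


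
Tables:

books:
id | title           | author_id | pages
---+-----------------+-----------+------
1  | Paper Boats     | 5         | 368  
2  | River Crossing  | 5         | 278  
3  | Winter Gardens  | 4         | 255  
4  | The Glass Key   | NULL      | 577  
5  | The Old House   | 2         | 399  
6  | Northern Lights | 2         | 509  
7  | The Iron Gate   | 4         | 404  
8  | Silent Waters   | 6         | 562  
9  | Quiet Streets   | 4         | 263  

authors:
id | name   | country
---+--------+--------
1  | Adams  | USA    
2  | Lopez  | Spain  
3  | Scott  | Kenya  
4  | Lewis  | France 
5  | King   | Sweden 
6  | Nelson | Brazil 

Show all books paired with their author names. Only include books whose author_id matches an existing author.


INNER JOIN keeps only books rows whose author_id matches an id in authors. Walk through each book:
  - book 1 (Paper Boats): author_id=5 -> matches King
  - book 2 (River Crossing): author_id=5 -> matches King
  - book 3 (Winter Gardens): author_id=4 -> matches Lewis
  - book 4 (The Glass Key): author_id=NULL, no match -> dropped
  - book 5 (The Old House): author_id=2 -> matches Lopez
  - book 6 (Northern Lights): author_id=2 -> matches Lopez
  - book 7 (The Iron Gate): author_id=4 -> matches Lewis
  - book 8 (Silent Waters): author_id=6 -> matches Nelson
  - book 9 (Quiet Streets): author_id=4 -> matches Lewis
So 1 of 9 rows is dropped.

SQL:
SELECT a.title, b.name AS author
FROM books a
INNER JOIN authors b ON a.author_id = b.id

Result:
title           | author
----------------+-------
Paper Boats     | King  
River Crossing  | King  
Winter Gardens  | Lewis 
The Old House   | Lopez 
Northern Lights | Lopez 
The Iron Gate   | Lewis 
Silent Waters   | Nelson
Quiet Streets   | Lewis 


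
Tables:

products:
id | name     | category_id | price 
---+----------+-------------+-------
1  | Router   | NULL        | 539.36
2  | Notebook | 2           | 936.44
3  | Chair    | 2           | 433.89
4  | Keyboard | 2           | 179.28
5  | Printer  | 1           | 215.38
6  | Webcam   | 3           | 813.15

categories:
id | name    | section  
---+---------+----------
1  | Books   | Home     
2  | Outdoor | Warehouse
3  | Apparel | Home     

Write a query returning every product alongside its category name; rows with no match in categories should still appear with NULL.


LEFT JOIN keeps every row from products (the left table); where category_id has no match in categories, the category columns become NULL. Walk through each product:
  - product 1 (Router): category_id=NULL, no match -> kept with NULL
  - product 2 (Notebook): category_id=2 -> matches Outdoor
  - product 3 (Chair): category_id=2 -> matches Outdoor
  - product 4 (Keyboard): category_id=2 -> matches Outdoor
  - product 5 (Printer): category_id=1 -> matches Books
  - product 6 (Webcam): category_id=3 -> matches Apparel
All 6 rows appear; 1 has NULL category.

SQL:
SELECT a.name, b.name AS category
FROM products a
LEFT JOIN categories b ON a.category_id = b.id

Result:
name     | category
---------+---------
Router   | NULL    
Notebook | Outdoor 
Chair    | Outdoor 
Keyboard | Outdoor 
Printer  | Books   
Webcam   | Apparel 


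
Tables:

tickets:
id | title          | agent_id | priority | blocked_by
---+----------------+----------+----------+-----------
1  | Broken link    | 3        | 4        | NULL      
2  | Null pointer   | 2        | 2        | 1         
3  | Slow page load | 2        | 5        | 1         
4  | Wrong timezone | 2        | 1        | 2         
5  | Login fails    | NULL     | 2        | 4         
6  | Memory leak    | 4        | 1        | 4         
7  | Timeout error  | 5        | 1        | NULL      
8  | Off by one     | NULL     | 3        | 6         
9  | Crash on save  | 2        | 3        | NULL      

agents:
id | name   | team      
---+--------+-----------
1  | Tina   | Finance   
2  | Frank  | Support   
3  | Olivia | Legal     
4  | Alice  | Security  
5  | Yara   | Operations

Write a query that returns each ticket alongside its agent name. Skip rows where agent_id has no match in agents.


INNER JOIN keeps only tickets rows whose agent_id matches an id in agents. Walk through each ticket:
  - ticket 1 (Broken link): agent_id=3 -> matches Olivia
  - ticket 2 (Null pointer): agent_id=2 -> matches Frank
  - ticket 3 (Slow page load): agent_id=2 -> matches Frank
  - ticket 4 (Wrong timezone): agent_id=2 -> matches Frank
  - ticket 5 (Login fails): agent_id=NULL, no match -> dropped
  - ticket 6 (Memory leak): agent_id=4 -> matches Alice
  - ticket 7 (Timeout error): agent_id=5 -> matches Yara
  - ticket 8 (Off by one): agent_id=NULL, no match -> dropped
  - ticket 9 (Crash on save): agent_id=2 -> matches Frank
So 2 of 9 rows are dropped.

SQL:
SELECT a.title, b.name AS agent
FROM tickets a
INNER JOIN agents b ON a.agent_id = b.id

Result:
title          | agent 
---------------+-------
Broken link    | Olivia
Null pointer   | Frank 
Slow page load | Frank 
Wrong timezone | Frank 
Memory leak    | Alice 
Timeout error  | Yara  
Crash on save  | Frank 


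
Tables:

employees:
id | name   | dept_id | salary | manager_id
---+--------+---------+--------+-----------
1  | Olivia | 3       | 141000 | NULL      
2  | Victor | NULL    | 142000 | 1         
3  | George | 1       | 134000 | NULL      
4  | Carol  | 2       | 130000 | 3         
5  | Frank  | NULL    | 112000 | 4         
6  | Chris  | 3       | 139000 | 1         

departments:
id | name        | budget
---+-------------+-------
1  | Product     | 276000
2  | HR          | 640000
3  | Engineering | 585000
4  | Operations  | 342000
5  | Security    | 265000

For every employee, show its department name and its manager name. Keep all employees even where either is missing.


Two LEFT JOINs from the same base table employees: one to departments via dept_id, one to employees itself via manager_id. Both are LEFT so every employee is preserved.
Match against departments:
  - employee 1 (Olivia): dept_id=3 -> matches Engineering
  - employee 2 (Victor): dept_id=NULL, no match -> kept with NULL
  - employee 3 (George): dept_id=1 -> matches Product
  - employee 4 (Carol): dept_id=2 -> matches HR
  - employee 5 (Frank): dept_id=NULL, no match -> kept with NULL
  - employee 6 (Chris): dept_id=3 -> matches Engineering
Match against employees (self):
  - employee 1 (Olivia): manager_id=NULL -> NULL
  - employee 2 (Victor): manager_id=1 -> Olivia
  - employee 3 (George): manager_id=NULL -> NULL
  - employee 4 (Carol): manager_id=3 -> George
  - employee 5 (Frank): manager_id=4 -> Carol
  - employee 6 (Chris): manager_id=1 -> Olivia

SQL:
SELECT a.name, b.name AS department, c.name AS manager
FROM employees a
LEFT JOIN departments b ON a.dept_id = b.id
LEFT JOIN employees c ON a.manager_id = c.id

Result:
name   | department  | manager
-------+-------------+--------
Olivia | Engineering | NULL   
Victor | NULL        | Olivia 
George | Product     | NULL   
Carol  | HR          | George 
Frank  | NULL        | Carol  
Chris  | Engineering | Olivia 


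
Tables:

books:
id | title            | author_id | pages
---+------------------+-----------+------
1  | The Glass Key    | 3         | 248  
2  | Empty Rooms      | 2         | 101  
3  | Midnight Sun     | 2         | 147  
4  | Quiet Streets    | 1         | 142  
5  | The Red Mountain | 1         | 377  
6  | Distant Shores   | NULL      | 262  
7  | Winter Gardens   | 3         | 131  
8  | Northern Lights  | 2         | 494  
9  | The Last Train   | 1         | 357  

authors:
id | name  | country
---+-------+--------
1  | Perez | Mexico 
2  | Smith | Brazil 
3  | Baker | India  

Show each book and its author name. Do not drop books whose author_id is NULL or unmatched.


LEFT JOIN keeps every row from books (the left table); where author_id has no match in authors, the author columns become NULL. Walk through each book:
  - book 1 (The Glass Key): author_id=3 -> matches Baker
  - book 2 (Empty Rooms): author_id=2 -> matches Smith
  - book 3 (Midnight Sun): author_id=2 -> matches Smith
  - book 4 (Quiet Streets): author_id=1 -> matches Perez
  - book 5 (The Red Mountain): author_id=1 -> matches Perez
  - book 6 (Distant Shores): author_id=NULL, no match -> kept with NULL
  - book 7 (Winter Gardens): author_id=3 -> matches Baker
  - book 8 (Northern Lights): author_id=2 -> matches Smith
  - book 9 (The Last Train): author_id=1 -> matches Perez
All 9 rows appear; 1 has NULL author.

SQL:
SELECT a.title, b.name AS author
FROM books a
LEFT JOIN authors b ON a.author_id = b.id

Result:
title            | author
-----------------+-------
The Glass Key    | Baker 
Empty Rooms      | Smith 
Midnight Sun     | Smith 
Quiet Streets    | Perez 
The Red Mountain | Perez 
Distant Shores   | NULL  
Winter Gardens   | Baker 
Northern Lights  | Smith 
The Last Train   | Perez 


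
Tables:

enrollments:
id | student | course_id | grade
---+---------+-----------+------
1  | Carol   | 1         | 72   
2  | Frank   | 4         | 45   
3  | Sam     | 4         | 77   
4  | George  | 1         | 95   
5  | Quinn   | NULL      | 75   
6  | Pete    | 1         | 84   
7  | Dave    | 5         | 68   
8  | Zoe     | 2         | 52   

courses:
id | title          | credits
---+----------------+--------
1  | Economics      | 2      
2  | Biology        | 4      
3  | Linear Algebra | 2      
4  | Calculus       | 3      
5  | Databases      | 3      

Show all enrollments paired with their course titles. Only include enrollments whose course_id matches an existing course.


INNER JOIN keeps only enrollments rows whose course_id matches an id in courses. Walk through each enrollment:
  - enrollment 1 (Carol): course_id=1 -> matches Economics
  - enrollment 2 (Frank): course_id=4 -> matches Calculus
  - enrollment 3 (Sam): course_id=4 -> matches Calculus
  - enrollment 4 (George): course_id=1 -> matches Economics
  - enrollment 5 (Quinn): course_id=NULL, no match -> dropped
  - enrollment 6 (Pete): course_id=1 -> matches Economics
  - enrollment 7 (Dave): course_id=5 -> matches Databases
  - enrollment 8 (Zoe): course_id=2 -> matches Biology
So 1 of 8 rows is dropped.

SQL:
SELECT a.student, b.title AS course
FROM enrollments a
INNER JOIN courses b ON a.course_id = b.id

Result:
student | course   
--------+----------
Carol   | Economics
Frank   | Calculus 
Sam     | Calculus 
George  | Economics
Pete    | Economics
Dave    | Databases
Zoe     | Biology  


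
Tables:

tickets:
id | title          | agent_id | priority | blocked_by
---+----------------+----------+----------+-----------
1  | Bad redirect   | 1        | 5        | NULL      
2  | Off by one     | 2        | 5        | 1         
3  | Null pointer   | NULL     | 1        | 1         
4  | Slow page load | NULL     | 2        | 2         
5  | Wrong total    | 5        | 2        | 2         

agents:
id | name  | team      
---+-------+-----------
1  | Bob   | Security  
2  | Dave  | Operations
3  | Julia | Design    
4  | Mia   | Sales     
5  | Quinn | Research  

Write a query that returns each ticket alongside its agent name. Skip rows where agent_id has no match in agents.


INNER JOIN keeps only tickets rows whose agent_id matches an id in agents. Walk through each ticket:
  - ticket 1 (Bad redirect): agent_id=1 -> matches Bob
  - ticket 2 (Off by one): agent_id=2 -> matches Dave
  - ticket 3 (Null pointer): agent_id=NULL, no match -> dropped
  - ticket 4 (Slow page load): agent_id=NULL, no match -> dropped
  - ticket 5 (Wrong total): agent_id=5 -> matches Quinn
So 2 of 5 rows are dropped.

SQL:
SELECT a.title, b.name AS agent
FROM tickets a
INNER JOIN agents b ON a.agent_id = b.id

Result:
title        | agent
-------------+------
Bad redirect | Bob  
Off by one   | Dave 
Wrong total  | Quinn


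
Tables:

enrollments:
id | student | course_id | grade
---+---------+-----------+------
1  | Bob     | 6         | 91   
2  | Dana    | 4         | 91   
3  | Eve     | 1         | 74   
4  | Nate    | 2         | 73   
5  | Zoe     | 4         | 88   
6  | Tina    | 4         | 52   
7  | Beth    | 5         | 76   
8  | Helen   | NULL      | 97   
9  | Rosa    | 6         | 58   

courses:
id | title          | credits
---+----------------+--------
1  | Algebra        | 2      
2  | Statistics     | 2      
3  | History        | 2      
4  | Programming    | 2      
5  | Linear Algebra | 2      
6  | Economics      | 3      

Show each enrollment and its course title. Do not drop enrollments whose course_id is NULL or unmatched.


LEFT JOIN keeps every row from enrollments (the left table); where course_id has no match in courses, the course columns become NULL. Walk through each enrollment:
  - enrollment 1 (Bob): course_id=6 -> matches Economics
  - enrollment 2 (Dana): course_id=4 -> matches Programming
  - enrollment 3 (Eve): course_id=1 -> matches Algebra
  - enrollment 4 (Nate): course_id=2 -> matches Statistics
  - enrollment 5 (Zoe): course_id=4 -> matches Programming
  - enrollment 6 (Tina): course_id=4 -> matches Programming
  - enrollment 7 (Beth): course_id=5 -> matches Linear Algebra
  - enrollment 8 (Helen): course_id=NULL, no match -> kept with NULL
  - enrollment 9 (Rosa): course_id=6 -> matches Economics
All 9 rows appear; 1 has NULL course.

SQL:
SELECT a.student, b.title AS course
FROM enrollments a
LEFT JOIN courses b ON a.course_id = b.id

Result:
student | course        
--------+---------------
Bob     | Economics     
Dana    | Programming   
Eve     | Algebra       
Nate    | Statistics    
Zoe     | Programming   
Tina    | Programming   
Beth    | Linear Algebra
Helen   | NULL          
Rosa    | Economics     


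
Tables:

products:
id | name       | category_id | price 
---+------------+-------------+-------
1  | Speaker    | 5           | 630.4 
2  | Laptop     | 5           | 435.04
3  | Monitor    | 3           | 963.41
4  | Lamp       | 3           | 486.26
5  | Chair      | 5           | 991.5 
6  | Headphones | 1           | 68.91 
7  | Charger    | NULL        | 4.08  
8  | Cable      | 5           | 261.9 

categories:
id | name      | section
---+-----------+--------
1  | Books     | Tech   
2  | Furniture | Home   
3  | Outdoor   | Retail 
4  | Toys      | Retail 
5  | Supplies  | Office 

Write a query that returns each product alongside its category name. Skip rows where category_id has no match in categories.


INNER JOIN keeps only products rows whose category_id matches an id in categories. Walk through each product:
  - product 1 (Speaker): category_id=5 -> matches Supplies
  - product 2 (Laptop): category_id=5 -> matches Supplies
  - product 3 (Monitor): category_id=3 -> matches Outdoor
  - product 4 (Lamp): category_id=3 -> matches Outdoor
  - product 5 (Chair): category_id=5 -> matches Supplies
  - product 6 (Headphones): category_id=1 -> matches Books
  - product 7 (Charger): category_id=NULL, no match -> dropped
  - product 8 (Cable): category_id=5 -> matches Supplies
So 1 of 8 rows is dropped.

SQL:
SELECT a.name, b.name AS category
FROM products a
INNER JOIN categories b ON a.category_id = b.id

Result:
name       | category
-----------+---------
Speaker    | Supplies
Laptop     | Supplies
Monitor    | Outdoor 
Lamp       | Outdoor 
Chair      | Supplies
Headphones | Books   
Cable      | Supplies


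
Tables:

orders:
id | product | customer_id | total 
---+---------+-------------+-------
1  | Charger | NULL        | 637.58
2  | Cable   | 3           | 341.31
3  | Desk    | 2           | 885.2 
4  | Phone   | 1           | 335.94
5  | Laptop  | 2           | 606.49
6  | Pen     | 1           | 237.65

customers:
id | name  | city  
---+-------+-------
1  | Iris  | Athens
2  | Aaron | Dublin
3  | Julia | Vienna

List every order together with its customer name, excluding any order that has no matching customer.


INNER JOIN keeps only orders rows whose customer_id matches an id in customers. Walk through each order:
  - order 1 (Charger): customer_id=NULL, no match -> dropped
  - order 2 (Cable): customer_id=3 -> matches Julia
  - order 3 (Desk): customer_id=2 -> matches Aaron
  - order 4 (Phone): customer_id=1 -> matches Iris
  - order 5 (Laptop): customer_id=2 -> matches Aaron
  - order 6 (Pen): customer_id=1 -> matches Iris
So 1 of 6 rows is dropped.

SQL:
SELECT a.product, b.name AS customer
FROM orders a
INNER JOIN customers b ON a.customer_id = b.id

Result:
product | customer
--------+---------
Cable   | Julia   
Desk    | Aaron   
Phone   | Iris    
Laptop  | Aaron   
Pen     | Iris    


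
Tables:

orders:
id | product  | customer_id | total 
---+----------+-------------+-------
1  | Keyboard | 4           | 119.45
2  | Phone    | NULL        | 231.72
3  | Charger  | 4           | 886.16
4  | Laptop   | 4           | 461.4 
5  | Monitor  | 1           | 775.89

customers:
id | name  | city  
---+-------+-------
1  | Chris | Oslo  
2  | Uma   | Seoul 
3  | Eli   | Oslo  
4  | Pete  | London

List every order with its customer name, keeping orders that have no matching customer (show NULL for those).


LEFT JOIN keeps every row from orders (the left table); where customer_id has no match in customers, the customer columns become NULL. Walk through each order:
  - order 1 (Keyboard): customer_id=4 -> matches Pete
  - order 2 (Phone): customer_id=NULL, no match -> kept with NULL
  - order 3 (Charger): customer_id=4 -> matches Pete
  - order 4 (Laptop): customer_id=4 -> matches Pete
  - order 5 (Monitor): customer_id=1 -> matches Chris
All 5 rows appear; 1 has NULL customer.

SQL:
SELECT a.product, b.name AS customer
FROM orders a
LEFT JOIN customers b ON a.customer_id = b.id

Result:
product  | customer
---------+---------
Keyboard | Pete    
Phone    | NULL    
Charger  | Pete    
Laptop   | Pete    
Monitor  | Chris   


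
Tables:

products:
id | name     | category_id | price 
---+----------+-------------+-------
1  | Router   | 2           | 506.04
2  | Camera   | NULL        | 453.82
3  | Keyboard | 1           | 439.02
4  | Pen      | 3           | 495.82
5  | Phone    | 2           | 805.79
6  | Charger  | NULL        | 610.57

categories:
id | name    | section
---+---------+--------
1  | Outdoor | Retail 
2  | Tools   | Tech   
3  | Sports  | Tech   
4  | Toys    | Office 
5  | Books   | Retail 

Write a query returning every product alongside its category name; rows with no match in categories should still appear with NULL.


LEFT JOIN keeps every row from products (the left table); where category_id has no match in categories, the category columns become NULL. Walk through each product:
  - product 1 (Router): category_id=2 -> matches Tools
  - product 2 (Camera): category_id=NULL, no match -> kept with NULL
  - product 3 (Keyboard): category_id=1 -> matches Outdoor
  - product 4 (Pen): category_id=3 -> matches Sports
  - product 5 (Phone): category_id=2 -> matches Tools
  - product 6 (Charger): category_id=NULL, no match -> kept with NULL
All 6 rows appear; 2 have NULL category.

SQL:
SELECT a.name, b.name AS category
FROM products a
LEFT JOIN categories b ON a.category_id = b.id

Result:
name     | category
---------+---------
Router   | Tools   
Camera   | NULL    
Keyboard | Outdoor 
Pen      | Sports  
Phone    | Tools   
Charger  | NULL    


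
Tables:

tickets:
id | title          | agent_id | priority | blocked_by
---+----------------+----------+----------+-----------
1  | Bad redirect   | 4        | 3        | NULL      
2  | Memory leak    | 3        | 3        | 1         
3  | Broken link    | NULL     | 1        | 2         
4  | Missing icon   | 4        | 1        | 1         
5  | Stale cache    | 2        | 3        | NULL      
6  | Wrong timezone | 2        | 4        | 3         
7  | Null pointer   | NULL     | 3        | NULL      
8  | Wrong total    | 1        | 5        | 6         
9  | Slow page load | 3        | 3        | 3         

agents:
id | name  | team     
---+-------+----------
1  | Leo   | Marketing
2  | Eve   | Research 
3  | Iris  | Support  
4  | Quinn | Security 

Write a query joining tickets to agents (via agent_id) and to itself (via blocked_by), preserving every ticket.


Two LEFT JOINs from the same base table tickets: one to agents via agent_id, one to tickets itself via blocked_by. Both are LEFT so every ticket is preserved.
Match against agents:
  - ticket 1 (Bad redirect): agent_id=4 -> matches Quinn
  - ticket 2 (Memory leak): agent_id=3 -> matches Iris
  - ticket 3 (Broken link): agent_id=NULL, no match -> kept with NULL
  - ticket 4 (Missing icon): agent_id=4 -> matches Quinn
  - ticket 5 (Stale cache): agent_id=2 -> matches Eve
  - ticket 6 (Wrong timezone): agent_id=2 -> matches Eve
  - ticket 7 (Null pointer): agent_id=NULL, no match -> kept with NULL
  - ticket 8 (Wrong total): agent_id=1 -> matches Leo
  - ticket 9 (Slow page load): agent_id=3 -> matches Iris
Match against tickets (self):
  - ticket 1 (Bad redirect): blocked_by=NULL -> NULL
  - ticket 2 (Memory leak): blocked_by=1 -> Bad redirect
  - ticket 3 (Broken link): blocked_by=2 -> Memory leak
  - ticket 4 (Missing icon): blocked_by=1 -> Bad redirect
  - ticket 5 (Stale cache): blocked_by=NULL -> NULL
  - ticket 6 (Wrong timezone): blocked_by=3 -> Broken link
  - ticket 7 (Null pointer): blocked_by=NULL -> NULL
  - ticket 8 (Wrong total): blocked_by=6 -> Wrong timezone
  - ticket 9 (Slow page load): blocked_by=3 -> Broken link

SQL:
SELECT a.title, b.name AS agent, c.title AS blocked_by
FROM tickets a
LEFT JOIN agents b ON a.agent_id = b.id
LEFT JOIN tickets c ON a.blocked_by = c.id

Result:
title          | agent | blocked_by    
---------------+-------+---------------
Bad redirect   | Quinn | NULL          
Memory leak    | Iris  | Bad redirect  
Broken link    | NULL  | Memory leak   
Missing icon   | Quinn | Bad redirect  
Stale cache    | Eve   | NULL          
Wrong timezone | Eve   | Broken link   
Null pointer   | NULL  | NULL          
Wrong total    | Leo   | Wrong timezone
Slow page load | Iris  | Broken link   


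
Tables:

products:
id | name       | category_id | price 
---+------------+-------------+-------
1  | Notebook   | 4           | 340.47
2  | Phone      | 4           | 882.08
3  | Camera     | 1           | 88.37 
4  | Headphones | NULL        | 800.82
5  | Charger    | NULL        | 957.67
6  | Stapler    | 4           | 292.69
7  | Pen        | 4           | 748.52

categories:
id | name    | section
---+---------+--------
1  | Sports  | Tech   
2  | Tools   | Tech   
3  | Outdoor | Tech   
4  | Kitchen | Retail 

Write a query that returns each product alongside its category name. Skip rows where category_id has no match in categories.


INNER JOIN keeps only products rows whose category_id matches an id in categories. Walk through each product:
  - product 1 (Notebook): category_id=4 -> matches Kitchen
  - product 2 (Phone): category_id=4 -> matches Kitchen
  - product 3 (Camera): category_id=1 -> matches Sports
  - product 4 (Headphones): category_id=NULL, no match -> dropped
  - product 5 (Charger): category_id=NULL, no match -> dropped
  - product 6 (Stapler): category_id=4 -> matches Kitchen
  - product 7 (Pen): category_id=4 -> matches Kitchen
So 2 of 7 rows are dropped.

SQL:
SELECT a.name, b.name AS category
FROM products a
INNER JOIN categories b ON a.category_id = b.id

Result:
name     | category
---------+---------
Notebook | Kitchen 
Phone    | Kitchen 
Camera   | Sports  
Stapler  | Kitchen 
Pen      | Kitchen 


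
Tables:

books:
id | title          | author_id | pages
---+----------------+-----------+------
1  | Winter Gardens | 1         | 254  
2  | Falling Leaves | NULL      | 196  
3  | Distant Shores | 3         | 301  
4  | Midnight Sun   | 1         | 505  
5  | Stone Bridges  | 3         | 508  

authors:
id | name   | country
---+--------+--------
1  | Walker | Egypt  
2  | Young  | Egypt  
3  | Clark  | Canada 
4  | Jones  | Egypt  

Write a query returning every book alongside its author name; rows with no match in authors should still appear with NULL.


LEFT JOIN keeps every row from books (the left table); where author_id has no match in authors, the author columns become NULL. Walk through each book:
  - book 1 (Winter Gardens): author_id=1 -> matches Walker
  - book 2 (Falling Leaves): author_id=NULL, no match -> kept with NULL
  - book 3 (Distant Shores): author_id=3 -> matches Clark
  - book 4 (Midnight Sun): author_id=1 -> matches Walker
  - book 5 (Stone Bridges): author_id=3 -> matches Clark
All 5 rows appear; 1 has NULL author.

SQL:
SELECT a.title, b.name AS author
FROM books a
LEFT JOIN authors b ON a.author_id = b.id

Result:
title          | author
---------------+-------
Winter Gardens | Walker
Falling Leaves | NULL  
Distant Shores | Clark 
Midnight Sun   | Walker
Stone Bridges  | Clark 


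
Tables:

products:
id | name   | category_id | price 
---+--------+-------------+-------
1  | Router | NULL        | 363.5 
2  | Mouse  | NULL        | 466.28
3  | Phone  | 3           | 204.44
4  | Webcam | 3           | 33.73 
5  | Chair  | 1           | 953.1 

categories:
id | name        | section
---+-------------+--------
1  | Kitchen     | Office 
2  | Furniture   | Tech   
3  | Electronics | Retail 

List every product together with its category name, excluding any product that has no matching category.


INNER JOIN keeps only products rows whose category_id matches an id in categories. Walk through each product:
  - product 1 (Router): category_id=NULL, no match -> dropped
  - product 2 (Mouse): category_id=NULL, no match -> dropped
  - product 3 (Phone): category_id=3 -> matches Electronics
  - product 4 (Webcam): category_id=3 -> matches Electronics
  - product 5 (Chair): category_id=1 -> matches Kitchen
So 2 of 5 rows are dropped.

SQL:
SELECT a.name, b.name AS category
FROM products a
INNER JOIN categories b ON a.category_id = b.id

Result:
name   | category   
-------+------------
Phone  | Electronics
Webcam | Electronics
Chair  | Kitchen    


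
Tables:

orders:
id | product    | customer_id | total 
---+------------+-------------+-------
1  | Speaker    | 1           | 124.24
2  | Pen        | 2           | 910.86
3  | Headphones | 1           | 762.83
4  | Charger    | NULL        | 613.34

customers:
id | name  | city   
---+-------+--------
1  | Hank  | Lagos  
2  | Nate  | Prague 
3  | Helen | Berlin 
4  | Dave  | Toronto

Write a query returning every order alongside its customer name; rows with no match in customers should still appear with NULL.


LEFT JOIN keeps every row from orders (the left table); where customer_id has no match in customers, the customer columns become NULL. Walk through each order:
  - order 1 (Speaker): customer_id=1 -> matches Hank
  - order 2 (Pen): customer_id=2 -> matches Nate
  - order 3 (Headphones): customer_id=1 -> matches Hank
  - order 4 (Charger): customer_id=NULL, no match -> kept with NULL
All 4 rows appear; 1 has NULL customer.

SQL:
SELECT a.product, b.name AS customer
FROM orders a
LEFT JOIN customers b ON a.customer_id = b.id

Result:
product    | customer
-----------+---------
Speaker    | Hank    
Pen        | Nate    
Headphones | Hank    
Charger    | NULL    
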